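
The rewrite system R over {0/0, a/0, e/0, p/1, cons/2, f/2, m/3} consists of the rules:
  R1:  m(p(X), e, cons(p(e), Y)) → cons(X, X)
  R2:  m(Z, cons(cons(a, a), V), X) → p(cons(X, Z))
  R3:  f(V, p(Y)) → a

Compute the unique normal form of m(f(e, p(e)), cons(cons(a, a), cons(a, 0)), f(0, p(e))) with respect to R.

1. m(f(e, p(e)), cons(cons(a, a), cons(a, 0)), f(0, p(e)))  →  p(cons(f(0, p(e)), f(e, p(e))))   [R2 at ε]
2. p(cons(f(0, p(e)), f(e, p(e))))  →  p(cons(a, f(e, p(e))))   [R3 at 1.1]
3. p(cons(a, f(e, p(e))))  →  p(cons(a, a))   [R3 at 1.2]

p(cons(a, a))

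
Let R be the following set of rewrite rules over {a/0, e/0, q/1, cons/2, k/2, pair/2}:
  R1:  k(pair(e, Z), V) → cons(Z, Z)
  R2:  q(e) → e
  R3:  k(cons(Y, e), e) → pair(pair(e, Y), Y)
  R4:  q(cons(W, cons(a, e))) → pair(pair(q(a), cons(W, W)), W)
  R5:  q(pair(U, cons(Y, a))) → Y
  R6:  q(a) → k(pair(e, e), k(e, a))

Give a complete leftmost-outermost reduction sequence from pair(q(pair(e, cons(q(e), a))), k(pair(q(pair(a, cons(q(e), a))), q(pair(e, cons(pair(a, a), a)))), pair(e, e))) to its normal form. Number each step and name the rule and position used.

1. pair(q(pair(e, cons(q(e), a))), k(pair(q(pair(a, cons(q(e), a))), q(pair(e, cons(pair(a, a), a)))), pair(e, e)))  →  pair(q(e), k(pair(q(pair(a, cons(q(e), a))), q(pair(e, cons(pair(a, a), a)))), pair(e, e)))   [R5 at 1]
2. pair(q(e), k(pair(q(pair(a, cons(q(e), a))), q(pair(e, cons(pair(a, a), a)))), pair(e, e)))  →  pair(e, k(pair(q(pair(a, cons(q(e), a))), q(pair(e, cons(pair(a, a), a)))), pair(e, e)))   [R2 at 1]
3. pair(e, k(pair(q(pair(a, cons(q(e), a))), q(pair(e, cons(pair(a, a), a)))), pair(e, e)))  →  pair(e, k(pair(q(e), q(pair(e, cons(pair(a, a), a)))), pair(e, e)))   [R5 at 2.1.1]
4. pair(e, k(pair(q(e), q(pair(e, cons(pair(a, a), a)))), pair(e, e)))  →  pair(e, k(pair(e, q(pair(e, cons(pair(a, a), a)))), pair(e, e)))   [R2 at 2.1.1]
5. pair(e, k(pair(e, q(pair(e, cons(pair(a, a), a)))), pair(e, e)))  →  pair(e, cons(q(pair(e, cons(pair(a, a), a))), q(pair(e, cons(pair(a, a), a)))))   [R1 at 2]
6. pair(e, cons(q(pair(e, cons(pair(a, a), a))), q(pair(e, cons(pair(a, a), a)))))  →  pair(e, cons(pair(a, a), q(pair(e, cons(pair(a, a), a)))))   [R5 at 2.1]
7. pair(e, cons(pair(a, a), q(pair(e, cons(pair(a, a), a)))))  →  pair(e, cons(pair(a, a), pair(a, a)))   [R5 at 2.2]

pair(e, cons(pair(a, a), pair(a, a)))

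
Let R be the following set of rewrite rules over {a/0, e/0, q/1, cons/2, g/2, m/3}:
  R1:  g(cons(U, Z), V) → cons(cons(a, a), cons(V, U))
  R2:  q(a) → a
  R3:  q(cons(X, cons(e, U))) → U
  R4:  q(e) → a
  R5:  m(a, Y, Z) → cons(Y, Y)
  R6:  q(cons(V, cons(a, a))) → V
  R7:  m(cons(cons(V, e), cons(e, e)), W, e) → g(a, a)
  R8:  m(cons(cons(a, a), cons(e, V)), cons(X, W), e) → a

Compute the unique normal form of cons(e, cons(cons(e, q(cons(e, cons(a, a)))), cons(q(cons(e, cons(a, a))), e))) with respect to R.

1. cons(e, cons(cons(e, q(cons(e, cons(a, a)))), cons(q(cons(e, cons(a, a))), e)))  →  cons(e, cons(cons(e, e), cons(q(cons(e, cons(a, a))), e)))   [R6 at 2.1.2]
2. cons(e, cons(cons(e, e), cons(q(cons(e, cons(a, a))), e)))  →  cons(e, cons(cons(e, e), cons(e, e)))   [R6 at 2.2.1]

cons(e, cons(cons(e, e), cons(e, e)))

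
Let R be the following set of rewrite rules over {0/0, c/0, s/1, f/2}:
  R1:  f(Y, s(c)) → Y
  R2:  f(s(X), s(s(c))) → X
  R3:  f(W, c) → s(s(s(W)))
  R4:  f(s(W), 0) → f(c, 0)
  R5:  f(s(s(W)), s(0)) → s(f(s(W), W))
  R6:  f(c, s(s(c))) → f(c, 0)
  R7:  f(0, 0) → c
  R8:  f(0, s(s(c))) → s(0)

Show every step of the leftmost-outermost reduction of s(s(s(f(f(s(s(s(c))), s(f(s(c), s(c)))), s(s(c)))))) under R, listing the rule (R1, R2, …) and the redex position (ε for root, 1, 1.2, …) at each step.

1. s(s(s(f(f(s(s(s(c))), s(f(s(c), s(c)))), s(s(c))))))  →  s(s(s(f(f(s(s(s(c))), s(s(c))), s(s(c))))))   [R1 at 1.1.1.1.2.1]
2. s(s(s(f(f(s(s(s(c))), s(s(c))), s(s(c))))))  →  s(s(s(f(s(s(c)), s(s(c))))))   [R2 at 1.1.1.1]
3. s(s(s(f(s(s(c)), s(s(c))))))  →  s(s(s(s(c))))   [R2 at 1.1.1]

s(s(s(s(c))))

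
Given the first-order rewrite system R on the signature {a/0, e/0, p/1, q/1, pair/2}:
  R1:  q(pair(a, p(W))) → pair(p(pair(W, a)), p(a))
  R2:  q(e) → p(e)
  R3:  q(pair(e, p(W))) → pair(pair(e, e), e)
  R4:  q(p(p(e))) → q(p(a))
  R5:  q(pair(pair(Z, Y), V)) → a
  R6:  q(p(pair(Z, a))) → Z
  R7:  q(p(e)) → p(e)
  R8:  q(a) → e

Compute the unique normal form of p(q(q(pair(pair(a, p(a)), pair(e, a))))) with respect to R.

1. p(q(q(pair(pair(a, p(a)), pair(e, a)))))  →  p(q(a))   [R5 at 1.1]
2. p(q(a))  →  p(e)   [R8 at 1]

p(e)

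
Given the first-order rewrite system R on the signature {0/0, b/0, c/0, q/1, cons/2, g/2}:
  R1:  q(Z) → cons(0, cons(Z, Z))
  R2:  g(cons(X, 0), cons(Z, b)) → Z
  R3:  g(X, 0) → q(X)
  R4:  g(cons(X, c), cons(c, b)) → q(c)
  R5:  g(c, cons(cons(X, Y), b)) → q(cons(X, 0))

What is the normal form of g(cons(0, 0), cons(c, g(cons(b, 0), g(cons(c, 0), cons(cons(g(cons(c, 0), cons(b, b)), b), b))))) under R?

c

1. g(cons(0, 0), cons(c, g(cons(b, 0), g(cons(c, 0), cons(cons(g(cons(c, 0), cons(b, b)), b), b)))))  →  g(cons(0, 0), cons(c, g(cons(b, 0), cons(g(cons(c, 0), cons(b, b)), b))))   [R2 at 2.2.2]
2. g(cons(0, 0), cons(c, g(cons(b, 0), cons(g(cons(c, 0), cons(b, b)), b))))  →  g(cons(0, 0), cons(c, g(cons(c, 0), cons(b, b))))   [R2 at 2.2]
3. g(cons(0, 0), cons(c, g(cons(c, 0), cons(b, b))))  →  g(cons(0, 0), cons(c, b))   [R2 at 2.2]
4. g(cons(0, 0), cons(c, b))  →  c   [R2 at ε]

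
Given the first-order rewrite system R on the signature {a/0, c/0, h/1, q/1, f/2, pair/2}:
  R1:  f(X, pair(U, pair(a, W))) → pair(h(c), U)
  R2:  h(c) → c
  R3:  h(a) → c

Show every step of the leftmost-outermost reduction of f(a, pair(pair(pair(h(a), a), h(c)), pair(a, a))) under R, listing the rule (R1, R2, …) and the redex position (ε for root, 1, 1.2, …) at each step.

1. f(a, pair(pair(pair(h(a), a), h(c)), pair(a, a)))  →  pair(h(c), pair(pair(h(a), a), h(c)))   [R1 at ε]
2. pair(h(c), pair(pair(h(a), a), h(c)))  →  pair(c, pair(pair(h(a), a), h(c)))   [R2 at 1]
3. pair(c, pair(pair(h(a), a), h(c)))  →  pair(c, pair(pair(c, a), h(c)))   [R3 at 2.1.1]
4. pair(c, pair(pair(c, a), h(c)))  →  pair(c, pair(pair(c, a), c))   [R2 at 2.2]

pair(c, pair(pair(c, a), c))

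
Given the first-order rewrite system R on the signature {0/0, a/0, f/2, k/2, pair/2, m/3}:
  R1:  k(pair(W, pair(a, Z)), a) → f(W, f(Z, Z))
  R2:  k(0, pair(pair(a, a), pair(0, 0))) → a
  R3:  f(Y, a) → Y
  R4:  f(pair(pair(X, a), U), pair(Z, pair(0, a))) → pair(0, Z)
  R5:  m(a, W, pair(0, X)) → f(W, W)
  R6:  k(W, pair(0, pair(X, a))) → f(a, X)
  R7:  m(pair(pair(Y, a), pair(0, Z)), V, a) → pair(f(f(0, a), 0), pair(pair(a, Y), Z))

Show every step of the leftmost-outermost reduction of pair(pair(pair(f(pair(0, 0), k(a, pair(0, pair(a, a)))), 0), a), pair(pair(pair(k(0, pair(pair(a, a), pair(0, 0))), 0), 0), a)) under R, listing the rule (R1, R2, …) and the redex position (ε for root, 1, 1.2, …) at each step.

pair(pair(pair(pair(0, 0), 0), a), pair(pair(pair(a, 0), 0), a))

1. pair(pair(pair(f(pair(0, 0), k(a, pair(0, pair(a, a)))), 0), a), pair(pair(pair(k(0, pair(pair(a, a), pair(0, 0))), 0), 0), a))  →  pair(pair(pair(f(pair(0, 0), f(a, a)), 0), a), pair(pair(pair(k(0, pair(pair(a, a), pair(0, 0))), 0), 0), a))   [R6 at 1.1.1.2]
2. pair(pair(pair(f(pair(0, 0), f(a, a)), 0), a), pair(pair(pair(k(0, pair(pair(a, a), pair(0, 0))), 0), 0), a))  →  pair(pair(pair(f(pair(0, 0), a), 0), a), pair(pair(pair(k(0, pair(pair(a, a), pair(0, 0))), 0), 0), a))   [R3 at 1.1.1.2]
3. pair(pair(pair(f(pair(0, 0), a), 0), a), pair(pair(pair(k(0, pair(pair(a, a), pair(0, 0))), 0), 0), a))  →  pair(pair(pair(pair(0, 0), 0), a), pair(pair(pair(k(0, pair(pair(a, a), pair(0, 0))), 0), 0), a))   [R3 at 1.1.1]
4. pair(pair(pair(pair(0, 0), 0), a), pair(pair(pair(k(0, pair(pair(a, a), pair(0, 0))), 0), 0), a))  →  pair(pair(pair(pair(0, 0), 0), a), pair(pair(pair(a, 0), 0), a))   [R2 at 2.1.1.1]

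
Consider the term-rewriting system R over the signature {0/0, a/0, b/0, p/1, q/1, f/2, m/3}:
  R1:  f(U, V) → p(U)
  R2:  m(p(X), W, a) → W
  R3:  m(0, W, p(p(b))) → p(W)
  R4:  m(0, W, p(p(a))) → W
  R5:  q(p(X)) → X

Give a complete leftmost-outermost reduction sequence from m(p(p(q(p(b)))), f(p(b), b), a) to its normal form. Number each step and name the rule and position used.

1. m(p(p(q(p(b)))), f(p(b), b), a)  →  f(p(b), b)   [R2 at ε]
2. f(p(b), b)  →  p(p(b))   [R1 at ε]

p(p(b))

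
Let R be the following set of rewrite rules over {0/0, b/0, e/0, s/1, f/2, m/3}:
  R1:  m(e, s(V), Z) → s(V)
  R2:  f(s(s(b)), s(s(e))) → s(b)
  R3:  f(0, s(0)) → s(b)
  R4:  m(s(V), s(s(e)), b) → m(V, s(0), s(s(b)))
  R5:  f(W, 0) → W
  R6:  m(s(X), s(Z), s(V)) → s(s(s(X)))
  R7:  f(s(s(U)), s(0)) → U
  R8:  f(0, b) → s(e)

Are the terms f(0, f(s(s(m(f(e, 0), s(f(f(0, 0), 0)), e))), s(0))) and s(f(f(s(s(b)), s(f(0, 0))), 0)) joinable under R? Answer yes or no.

yes — NF(t₁) = s(b), NF(t₂) = s(b)

Reduce t₁ = f(0, f(s(s(m(f(e, 0), s(f(f(0, 0), 0)), e))), s(0))):
1. f(0, f(s(s(m(f(e, 0), s(f(f(0, 0), 0)), e))), s(0)))  →  f(0, m(f(e, 0), s(f(f(0, 0), 0)), e))   [R7 at 2]
2. f(0, m(f(e, 0), s(f(f(0, 0), 0)), e))  →  f(0, m(e, s(f(f(0, 0), 0)), e))   [R5 at 2.1]
3. f(0, m(e, s(f(f(0, 0), 0)), e))  →  f(0, s(f(f(0, 0), 0)))   [R1 at 2]
4. f(0, s(f(f(0, 0), 0)))  →  f(0, s(f(0, 0)))   [R5 at 2.1]
5. f(0, s(f(0, 0)))  →  f(0, s(0))   [R5 at 2.1]
6. f(0, s(0))  →  s(b)   [R3 at ε]

Reduce t₂ = s(f(f(s(s(b)), s(f(0, 0))), 0)):
1. s(f(f(s(s(b)), s(f(0, 0))), 0))  →  s(f(s(s(b)), s(f(0, 0))))   [R5 at 1]
2. s(f(s(s(b)), s(f(0, 0))))  →  s(f(s(s(b)), s(0)))   [R5 at 1.2.1]
3. s(f(s(s(b)), s(0)))  →  s(b)   [R7 at 1]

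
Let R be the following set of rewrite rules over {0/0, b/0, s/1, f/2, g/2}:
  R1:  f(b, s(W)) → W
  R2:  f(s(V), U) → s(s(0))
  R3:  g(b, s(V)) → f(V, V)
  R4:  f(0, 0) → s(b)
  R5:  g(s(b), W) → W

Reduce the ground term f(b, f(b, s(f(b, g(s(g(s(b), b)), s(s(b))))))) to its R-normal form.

1. f(b, f(b, s(f(b, g(s(g(s(b), b)), s(s(b)))))))  →  f(b, f(b, g(s(g(s(b), b)), s(s(b)))))   [R1 at 2]
2. f(b, f(b, g(s(g(s(b), b)), s(s(b)))))  →  f(b, f(b, g(s(b), s(s(b)))))   [R5 at 2.2.1.1]
3. f(b, f(b, g(s(b), s(s(b)))))  →  f(b, f(b, s(s(b))))   [R5 at 2.2]
4. f(b, f(b, s(s(b))))  →  f(b, s(b))   [R1 at 2]
5. f(b, s(b))  →  b   [R1 at ε]

b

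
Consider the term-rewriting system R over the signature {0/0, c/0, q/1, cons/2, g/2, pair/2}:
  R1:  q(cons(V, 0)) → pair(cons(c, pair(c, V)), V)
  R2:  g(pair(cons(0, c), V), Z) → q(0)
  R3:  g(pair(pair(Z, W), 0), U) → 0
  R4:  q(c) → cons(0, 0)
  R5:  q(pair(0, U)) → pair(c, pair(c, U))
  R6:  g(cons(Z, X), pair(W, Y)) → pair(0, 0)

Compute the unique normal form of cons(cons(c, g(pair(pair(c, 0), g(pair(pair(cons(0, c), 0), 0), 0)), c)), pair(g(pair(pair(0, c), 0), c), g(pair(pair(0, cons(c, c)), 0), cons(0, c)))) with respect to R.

cons(cons(c, 0), pair(0, 0))

1. cons(cons(c, g(pair(pair(c, 0), g(pair(pair(cons(0, c), 0), 0), 0)), c)), pair(g(pair(pair(0, c), 0), c), g(pair(pair(0, cons(c, c)), 0), cons(0, c))))  →  cons(cons(c, g(pair(pair(c, 0), 0), c)), pair(g(pair(pair(0, c), 0), c), g(pair(pair(0, cons(c, c)), 0), cons(0, c))))   [R3 at 1.2.1.2]
2. cons(cons(c, g(pair(pair(c, 0), 0), c)), pair(g(pair(pair(0, c), 0), c), g(pair(pair(0, cons(c, c)), 0), cons(0, c))))  →  cons(cons(c, 0), pair(g(pair(pair(0, c), 0), c), g(pair(pair(0, cons(c, c)), 0), cons(0, c))))   [R3 at 1.2]
3. cons(cons(c, 0), pair(g(pair(pair(0, c), 0), c), g(pair(pair(0, cons(c, c)), 0), cons(0, c))))  →  cons(cons(c, 0), pair(0, g(pair(pair(0, cons(c, c)), 0), cons(0, c))))   [R3 at 2.1]
4. cons(cons(c, 0), pair(0, g(pair(pair(0, cons(c, c)), 0), cons(0, c))))  →  cons(cons(c, 0), pair(0, 0))   [R3 at 2.2]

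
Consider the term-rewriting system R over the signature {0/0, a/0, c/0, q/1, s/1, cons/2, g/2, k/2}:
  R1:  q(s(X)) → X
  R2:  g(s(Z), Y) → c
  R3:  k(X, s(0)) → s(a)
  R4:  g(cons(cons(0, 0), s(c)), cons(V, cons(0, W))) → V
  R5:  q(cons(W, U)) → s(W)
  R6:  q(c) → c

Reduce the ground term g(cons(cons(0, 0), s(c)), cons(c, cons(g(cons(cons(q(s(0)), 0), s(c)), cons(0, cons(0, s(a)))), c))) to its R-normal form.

1. g(cons(cons(0, 0), s(c)), cons(c, cons(g(cons(cons(q(s(0)), 0), s(c)), cons(0, cons(0, s(a)))), c)))  →  g(cons(cons(0, 0), s(c)), cons(c, cons(g(cons(cons(0, 0), s(c)), cons(0, cons(0, s(a)))), c)))   [R1 at 2.2.1.1.1.1]
2. g(cons(cons(0, 0), s(c)), cons(c, cons(g(cons(cons(0, 0), s(c)), cons(0, cons(0, s(a)))), c)))  →  g(cons(cons(0, 0), s(c)), cons(c, cons(0, c)))   [R4 at 2.2.1]
3. g(cons(cons(0, 0), s(c)), cons(c, cons(0, c)))  →  c   [R4 at ε]

c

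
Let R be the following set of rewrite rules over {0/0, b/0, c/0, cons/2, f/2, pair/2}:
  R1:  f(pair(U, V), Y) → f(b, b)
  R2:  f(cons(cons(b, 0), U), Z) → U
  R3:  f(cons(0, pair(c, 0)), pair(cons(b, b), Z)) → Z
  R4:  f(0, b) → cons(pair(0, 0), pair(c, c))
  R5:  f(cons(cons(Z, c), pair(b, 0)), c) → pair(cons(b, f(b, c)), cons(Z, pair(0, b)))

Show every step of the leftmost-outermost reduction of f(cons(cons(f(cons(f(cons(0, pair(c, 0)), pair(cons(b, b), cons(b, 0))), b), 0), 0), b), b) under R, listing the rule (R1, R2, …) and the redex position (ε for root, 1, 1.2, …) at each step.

b

1. f(cons(cons(f(cons(f(cons(0, pair(c, 0)), pair(cons(b, b), cons(b, 0))), b), 0), 0), b), b)  →  f(cons(cons(f(cons(cons(b, 0), b), 0), 0), b), b)   [R3 at 1.1.1.1.1]
2. f(cons(cons(f(cons(cons(b, 0), b), 0), 0), b), b)  →  f(cons(cons(b, 0), b), b)   [R2 at 1.1.1]
3. f(cons(cons(b, 0), b), b)  →  b   [R2 at ε]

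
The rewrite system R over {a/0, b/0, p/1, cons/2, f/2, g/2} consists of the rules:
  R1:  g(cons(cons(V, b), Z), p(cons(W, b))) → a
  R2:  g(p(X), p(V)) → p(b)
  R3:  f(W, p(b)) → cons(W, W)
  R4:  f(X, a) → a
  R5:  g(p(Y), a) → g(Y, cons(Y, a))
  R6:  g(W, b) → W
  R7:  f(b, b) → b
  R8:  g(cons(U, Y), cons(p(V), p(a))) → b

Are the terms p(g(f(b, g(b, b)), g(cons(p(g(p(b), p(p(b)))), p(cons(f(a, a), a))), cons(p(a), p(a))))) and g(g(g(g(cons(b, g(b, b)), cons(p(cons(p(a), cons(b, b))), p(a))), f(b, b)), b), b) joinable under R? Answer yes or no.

Reduce t₁ = p(g(f(b, g(b, b)), g(cons(p(g(p(b), p(p(b)))), p(cons(f(a, a), a))), cons(p(a), p(a))))):
1. p(g(f(b, g(b, b)), g(cons(p(g(p(b), p(p(b)))), p(cons(f(a, a), a))), cons(p(a), p(a)))))  →  p(g(f(b, b), g(cons(p(g(p(b), p(p(b)))), p(cons(f(a, a), a))), cons(p(a), p(a)))))   [R6 at 1.1.2]
2. p(g(f(b, b), g(cons(p(g(p(b), p(p(b)))), p(cons(f(a, a), a))), cons(p(a), p(a)))))  →  p(g(b, g(cons(p(g(p(b), p(p(b)))), p(cons(f(a, a), a))), cons(p(a), p(a)))))   [R7 at 1.1]
3. p(g(b, g(cons(p(g(p(b), p(p(b)))), p(cons(f(a, a), a))), cons(p(a), p(a)))))  →  p(g(b, b))   [R8 at 1.2]
4. p(g(b, b))  →  p(b)   [R6 at 1]

Reduce t₂ = g(g(g(g(cons(b, g(b, b)), cons(p(cons(p(a), cons(b, b))), p(a))), f(b, b)), b), b):
1. g(g(g(g(cons(b, g(b, b)), cons(p(cons(p(a), cons(b, b))), p(a))), f(b, b)), b), b)  →  g(g(g(cons(b, g(b, b)), cons(p(cons(p(a), cons(b, b))), p(a))), f(b, b)), b)   [R6 at ε]
2. g(g(g(cons(b, g(b, b)), cons(p(cons(p(a), cons(b, b))), p(a))), f(b, b)), b)  →  g(g(cons(b, g(b, b)), cons(p(cons(p(a), cons(b, b))), p(a))), f(b, b))   [R6 at ε]
3. g(g(cons(b, g(b, b)), cons(p(cons(p(a), cons(b, b))), p(a))), f(b, b))  →  g(b, f(b, b))   [R8 at 1]
4. g(b, f(b, b))  →  g(b, b)   [R7 at 2]
5. g(b, b)  →  b   [R6 at ε]

no — NF(t₁) = p(b), NF(t₂) = b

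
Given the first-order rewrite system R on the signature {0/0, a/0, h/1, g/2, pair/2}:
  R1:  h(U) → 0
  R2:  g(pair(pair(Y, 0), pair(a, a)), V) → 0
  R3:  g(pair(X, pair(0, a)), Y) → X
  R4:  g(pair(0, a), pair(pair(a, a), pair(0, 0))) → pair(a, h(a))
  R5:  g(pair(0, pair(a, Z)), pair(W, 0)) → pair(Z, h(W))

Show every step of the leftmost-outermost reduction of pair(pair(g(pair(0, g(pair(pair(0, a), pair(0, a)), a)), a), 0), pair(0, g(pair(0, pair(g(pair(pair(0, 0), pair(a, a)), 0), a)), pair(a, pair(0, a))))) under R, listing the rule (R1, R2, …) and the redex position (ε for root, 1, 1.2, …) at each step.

1. pair(pair(g(pair(0, g(pair(pair(0, a), pair(0, a)), a)), a), 0), pair(0, g(pair(0, pair(g(pair(pair(0, 0), pair(a, a)), 0), a)), pair(a, pair(0, a)))))  →  pair(pair(g(pair(0, pair(0, a)), a), 0), pair(0, g(pair(0, pair(g(pair(pair(0, 0), pair(a, a)), 0), a)), pair(a, pair(0, a)))))   [R3 at 1.1.1.2]
2. pair(pair(g(pair(0, pair(0, a)), a), 0), pair(0, g(pair(0, pair(g(pair(pair(0, 0), pair(a, a)), 0), a)), pair(a, pair(0, a)))))  →  pair(pair(0, 0), pair(0, g(pair(0, pair(g(pair(pair(0, 0), pair(a, a)), 0), a)), pair(a, pair(0, a)))))   [R3 at 1.1]
3. pair(pair(0, 0), pair(0, g(pair(0, pair(g(pair(pair(0, 0), pair(a, a)), 0), a)), pair(a, pair(0, a)))))  →  pair(pair(0, 0), pair(0, g(pair(0, pair(0, a)), pair(a, pair(0, a)))))   [R2 at 2.2.1.2.1]
4. pair(pair(0, 0), pair(0, g(pair(0, pair(0, a)), pair(a, pair(0, a)))))  →  pair(pair(0, 0), pair(0, 0))   [R3 at 2.2]

pair(pair(0, 0), pair(0, 0))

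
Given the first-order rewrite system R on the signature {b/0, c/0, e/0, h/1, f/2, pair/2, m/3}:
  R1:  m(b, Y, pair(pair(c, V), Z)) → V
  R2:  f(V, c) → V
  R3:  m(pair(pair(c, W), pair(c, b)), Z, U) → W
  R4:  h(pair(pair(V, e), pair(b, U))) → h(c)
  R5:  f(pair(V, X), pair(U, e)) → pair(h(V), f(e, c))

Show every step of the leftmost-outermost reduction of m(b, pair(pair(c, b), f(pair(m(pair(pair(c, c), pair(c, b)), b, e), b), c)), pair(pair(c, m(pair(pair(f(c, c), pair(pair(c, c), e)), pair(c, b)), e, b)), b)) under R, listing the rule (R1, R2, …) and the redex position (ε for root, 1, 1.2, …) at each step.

pair(pair(c, c), e)

1. m(b, pair(pair(c, b), f(pair(m(pair(pair(c, c), pair(c, b)), b, e), b), c)), pair(pair(c, m(pair(pair(f(c, c), pair(pair(c, c), e)), pair(c, b)), e, b)), b))  →  m(pair(pair(f(c, c), pair(pair(c, c), e)), pair(c, b)), e, b)   [R1 at ε]
2. m(pair(pair(f(c, c), pair(pair(c, c), e)), pair(c, b)), e, b)  →  m(pair(pair(c, pair(pair(c, c), e)), pair(c, b)), e, b)   [R2 at 1.1.1]
3. m(pair(pair(c, pair(pair(c, c), e)), pair(c, b)), e, b)  →  pair(pair(c, c), e)   [R3 at ε]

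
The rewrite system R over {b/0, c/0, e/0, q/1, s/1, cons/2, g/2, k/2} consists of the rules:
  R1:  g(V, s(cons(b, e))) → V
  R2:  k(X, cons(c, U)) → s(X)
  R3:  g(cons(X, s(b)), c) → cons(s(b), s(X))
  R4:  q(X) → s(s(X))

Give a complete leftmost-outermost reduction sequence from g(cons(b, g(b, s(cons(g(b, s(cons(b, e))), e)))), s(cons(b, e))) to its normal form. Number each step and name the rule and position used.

1. g(cons(b, g(b, s(cons(g(b, s(cons(b, e))), e)))), s(cons(b, e)))  →  cons(b, g(b, s(cons(g(b, s(cons(b, e))), e))))   [R1 at ε]
2. cons(b, g(b, s(cons(g(b, s(cons(b, e))), e))))  →  cons(b, g(b, s(cons(b, e))))   [R1 at 2.2.1.1]
3. cons(b, g(b, s(cons(b, e))))  →  cons(b, b)   [R1 at 2]

cons(b, b)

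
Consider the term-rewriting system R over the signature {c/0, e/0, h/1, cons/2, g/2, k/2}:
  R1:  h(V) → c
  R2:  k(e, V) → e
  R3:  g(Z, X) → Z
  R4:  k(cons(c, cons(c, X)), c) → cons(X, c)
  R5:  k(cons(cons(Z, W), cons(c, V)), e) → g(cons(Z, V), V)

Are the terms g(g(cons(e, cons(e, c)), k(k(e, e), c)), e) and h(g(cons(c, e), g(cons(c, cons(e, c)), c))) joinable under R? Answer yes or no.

Reduce t₁ = g(g(cons(e, cons(e, c)), k(k(e, e), c)), e):
1. g(g(cons(e, cons(e, c)), k(k(e, e), c)), e)  →  g(cons(e, cons(e, c)), k(k(e, e), c))   [R3 at ε]
2. g(cons(e, cons(e, c)), k(k(e, e), c))  →  cons(e, cons(e, c))   [R3 at ε]

Reduce t₂ = h(g(cons(c, e), g(cons(c, cons(e, c)), c))):
1. h(g(cons(c, e), g(cons(c, cons(e, c)), c)))  →  c   [R1 at ε]

no — NF(t₁) = cons(e, cons(e, c)), NF(t₂) = c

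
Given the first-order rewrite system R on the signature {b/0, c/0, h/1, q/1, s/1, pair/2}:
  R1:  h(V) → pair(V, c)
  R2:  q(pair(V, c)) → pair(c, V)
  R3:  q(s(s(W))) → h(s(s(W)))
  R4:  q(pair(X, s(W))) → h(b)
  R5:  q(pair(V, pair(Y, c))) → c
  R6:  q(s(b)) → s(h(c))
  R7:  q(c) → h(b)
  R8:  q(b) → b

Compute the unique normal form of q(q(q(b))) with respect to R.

b

1. q(q(q(b)))  →  q(q(b))   [R8 at 1.1]
2. q(q(b))  →  q(b)   [R8 at 1]
3. q(b)  →  b   [R8 at ε]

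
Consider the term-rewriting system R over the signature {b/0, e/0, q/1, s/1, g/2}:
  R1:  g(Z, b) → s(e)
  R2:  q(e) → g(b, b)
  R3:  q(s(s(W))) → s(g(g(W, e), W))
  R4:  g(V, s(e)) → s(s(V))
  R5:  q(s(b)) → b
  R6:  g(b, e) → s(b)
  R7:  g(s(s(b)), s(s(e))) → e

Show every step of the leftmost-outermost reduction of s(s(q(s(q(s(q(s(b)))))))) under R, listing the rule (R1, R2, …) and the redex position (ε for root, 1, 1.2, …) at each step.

1. s(s(q(s(q(s(q(s(b))))))))  →  s(s(q(s(q(s(b))))))   [R5 at 1.1.1.1.1.1]
2. s(s(q(s(q(s(b))))))  →  s(s(q(s(b))))   [R5 at 1.1.1.1]
3. s(s(q(s(b))))  →  s(s(b))   [R5 at 1.1]

s(s(b))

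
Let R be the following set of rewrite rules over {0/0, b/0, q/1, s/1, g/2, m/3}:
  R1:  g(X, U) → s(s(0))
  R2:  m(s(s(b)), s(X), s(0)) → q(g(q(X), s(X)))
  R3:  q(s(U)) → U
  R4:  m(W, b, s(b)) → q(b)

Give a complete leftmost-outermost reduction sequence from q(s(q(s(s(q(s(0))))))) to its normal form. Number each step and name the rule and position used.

1. q(s(q(s(s(q(s(0)))))))  →  q(s(s(q(s(0)))))   [R3 at ε]
2. q(s(s(q(s(0)))))  →  s(q(s(0)))   [R3 at ε]
3. s(q(s(0)))  →  s(0)   [R3 at 1]

s(0)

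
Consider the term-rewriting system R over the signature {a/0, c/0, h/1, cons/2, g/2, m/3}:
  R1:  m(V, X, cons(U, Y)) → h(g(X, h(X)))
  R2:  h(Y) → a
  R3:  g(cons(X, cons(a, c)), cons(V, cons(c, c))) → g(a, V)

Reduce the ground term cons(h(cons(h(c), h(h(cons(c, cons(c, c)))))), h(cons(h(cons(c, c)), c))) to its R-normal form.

1. cons(h(cons(h(c), h(h(cons(c, cons(c, c)))))), h(cons(h(cons(c, c)), c)))  →  cons(a, h(cons(h(cons(c, c)), c)))   [R2 at 1]
2. cons(a, h(cons(h(cons(c, c)), c)))  →  cons(a, a)   [R2 at 2]

cons(a, a)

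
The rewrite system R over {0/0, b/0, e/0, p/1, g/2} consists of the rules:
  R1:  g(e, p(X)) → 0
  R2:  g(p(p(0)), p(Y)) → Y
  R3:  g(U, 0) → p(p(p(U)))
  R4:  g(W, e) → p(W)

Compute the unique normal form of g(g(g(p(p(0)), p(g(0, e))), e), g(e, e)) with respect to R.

1. g(g(g(p(p(0)), p(g(0, e))), e), g(e, e))  →  g(p(g(p(p(0)), p(g(0, e)))), g(e, e))   [R4 at 1]
2. g(p(g(p(p(0)), p(g(0, e)))), g(e, e))  →  g(p(g(0, e)), g(e, e))   [R2 at 1.1]
3. g(p(g(0, e)), g(e, e))  →  g(p(p(0)), g(e, e))   [R4 at 1.1]
4. g(p(p(0)), g(e, e))  →  g(p(p(0)), p(e))   [R4 at 2]
5. g(p(p(0)), p(e))  →  e   [R2 at ε]

e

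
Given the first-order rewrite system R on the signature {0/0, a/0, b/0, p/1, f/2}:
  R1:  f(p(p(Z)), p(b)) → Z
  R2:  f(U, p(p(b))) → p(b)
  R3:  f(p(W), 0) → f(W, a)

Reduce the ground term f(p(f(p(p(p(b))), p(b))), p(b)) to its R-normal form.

b

1. f(p(f(p(p(p(b))), p(b))), p(b))  →  f(p(p(b)), p(b))   [R1 at 1.1]
2. f(p(p(b)), p(b))  →  b   [R1 at ε]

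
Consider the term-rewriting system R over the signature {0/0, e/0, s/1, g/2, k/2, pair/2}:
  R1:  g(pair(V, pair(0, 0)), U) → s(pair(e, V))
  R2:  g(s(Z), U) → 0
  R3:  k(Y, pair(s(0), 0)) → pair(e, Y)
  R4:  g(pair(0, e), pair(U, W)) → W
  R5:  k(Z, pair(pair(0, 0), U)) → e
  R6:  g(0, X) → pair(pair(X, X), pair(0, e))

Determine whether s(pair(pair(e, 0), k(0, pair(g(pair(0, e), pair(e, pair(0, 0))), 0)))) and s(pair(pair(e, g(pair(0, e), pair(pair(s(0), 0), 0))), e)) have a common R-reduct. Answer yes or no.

yes — NF(t₁) = s(pair(pair(e, 0), e)), NF(t₂) = s(pair(pair(e, 0), e))

Reduce t₁ = s(pair(pair(e, 0), k(0, pair(g(pair(0, e), pair(e, pair(0, 0))), 0)))):
1. s(pair(pair(e, 0), k(0, pair(g(pair(0, e), pair(e, pair(0, 0))), 0))))  →  s(pair(pair(e, 0), k(0, pair(pair(0, 0), 0))))   [R4 at 1.2.2.1]
2. s(pair(pair(e, 0), k(0, pair(pair(0, 0), 0))))  →  s(pair(pair(e, 0), e))   [R5 at 1.2]

Reduce t₂ = s(pair(pair(e, g(pair(0, e), pair(pair(s(0), 0), 0))), e)):
1. s(pair(pair(e, g(pair(0, e), pair(pair(s(0), 0), 0))), e))  →  s(pair(pair(e, 0), e))   [R4 at 1.1.2]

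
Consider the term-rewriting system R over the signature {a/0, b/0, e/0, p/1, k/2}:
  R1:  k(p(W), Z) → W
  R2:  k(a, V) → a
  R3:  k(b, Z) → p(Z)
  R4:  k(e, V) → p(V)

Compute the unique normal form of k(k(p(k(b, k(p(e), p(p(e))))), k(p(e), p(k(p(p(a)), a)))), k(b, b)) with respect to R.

e

1. k(k(p(k(b, k(p(e), p(p(e))))), k(p(e), p(k(p(p(a)), a)))), k(b, b))  →  k(k(b, k(p(e), p(p(e)))), k(b, b))   [R1 at 1]
2. k(k(b, k(p(e), p(p(e)))), k(b, b))  →  k(p(k(p(e), p(p(e)))), k(b, b))   [R3 at 1]
3. k(p(k(p(e), p(p(e)))), k(b, b))  →  k(p(e), p(p(e)))   [R1 at ε]
4. k(p(e), p(p(e)))  →  e   [R1 at ε]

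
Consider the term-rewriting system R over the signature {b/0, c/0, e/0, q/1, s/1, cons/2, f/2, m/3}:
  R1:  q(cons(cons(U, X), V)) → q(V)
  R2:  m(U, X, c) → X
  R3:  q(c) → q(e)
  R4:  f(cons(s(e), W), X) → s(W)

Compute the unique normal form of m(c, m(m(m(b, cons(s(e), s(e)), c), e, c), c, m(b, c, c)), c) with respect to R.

c

1. m(c, m(m(m(b, cons(s(e), s(e)), c), e, c), c, m(b, c, c)), c)  →  m(m(m(b, cons(s(e), s(e)), c), e, c), c, m(b, c, c))   [R2 at ε]
2. m(m(m(b, cons(s(e), s(e)), c), e, c), c, m(b, c, c))  →  m(e, c, m(b, c, c))   [R2 at 1]
3. m(e, c, m(b, c, c))  →  m(e, c, c)   [R2 at 3]
4. m(e, c, c)  →  c   [R2 at ε]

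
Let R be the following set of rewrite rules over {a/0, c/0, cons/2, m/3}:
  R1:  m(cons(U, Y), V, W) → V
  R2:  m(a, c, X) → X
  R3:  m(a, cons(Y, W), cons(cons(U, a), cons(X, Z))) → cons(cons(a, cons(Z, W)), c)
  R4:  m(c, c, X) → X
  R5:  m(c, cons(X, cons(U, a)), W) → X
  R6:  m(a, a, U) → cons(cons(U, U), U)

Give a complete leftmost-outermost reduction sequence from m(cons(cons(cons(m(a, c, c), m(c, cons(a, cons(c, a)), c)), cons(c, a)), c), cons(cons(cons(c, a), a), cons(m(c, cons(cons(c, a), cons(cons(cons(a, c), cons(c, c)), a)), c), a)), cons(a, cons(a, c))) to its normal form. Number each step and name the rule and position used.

1. m(cons(cons(cons(m(a, c, c), m(c, cons(a, cons(c, a)), c)), cons(c, a)), c), cons(cons(cons(c, a), a), cons(m(c, cons(cons(c, a), cons(cons(cons(a, c), cons(c, c)), a)), c), a)), cons(a, cons(a, c)))  →  cons(cons(cons(c, a), a), cons(m(c, cons(cons(c, a), cons(cons(cons(a, c), cons(c, c)), a)), c), a))   [R1 at ε]
2. cons(cons(cons(c, a), a), cons(m(c, cons(cons(c, a), cons(cons(cons(a, c), cons(c, c)), a)), c), a))  →  cons(cons(cons(c, a), a), cons(cons(c, a), a))   [R5 at 2.1]

cons(cons(cons(c, a), a), cons(cons(c, a), a))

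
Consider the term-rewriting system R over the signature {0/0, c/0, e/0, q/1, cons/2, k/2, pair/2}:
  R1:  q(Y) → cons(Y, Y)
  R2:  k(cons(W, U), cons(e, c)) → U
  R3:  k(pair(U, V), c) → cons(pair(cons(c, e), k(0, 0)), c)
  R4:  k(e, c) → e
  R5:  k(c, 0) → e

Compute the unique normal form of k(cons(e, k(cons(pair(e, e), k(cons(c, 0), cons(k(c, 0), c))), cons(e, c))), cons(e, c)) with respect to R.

1. k(cons(e, k(cons(pair(e, e), k(cons(c, 0), cons(k(c, 0), c))), cons(e, c))), cons(e, c))  →  k(cons(pair(e, e), k(cons(c, 0), cons(k(c, 0), c))), cons(e, c))   [R2 at ε]
2. k(cons(pair(e, e), k(cons(c, 0), cons(k(c, 0), c))), cons(e, c))  →  k(cons(c, 0), cons(k(c, 0), c))   [R2 at ε]
3. k(cons(c, 0), cons(k(c, 0), c))  →  k(cons(c, 0), cons(e, c))   [R5 at 2.1]
4. k(cons(c, 0), cons(e, c))  →  0   [R2 at ε]

0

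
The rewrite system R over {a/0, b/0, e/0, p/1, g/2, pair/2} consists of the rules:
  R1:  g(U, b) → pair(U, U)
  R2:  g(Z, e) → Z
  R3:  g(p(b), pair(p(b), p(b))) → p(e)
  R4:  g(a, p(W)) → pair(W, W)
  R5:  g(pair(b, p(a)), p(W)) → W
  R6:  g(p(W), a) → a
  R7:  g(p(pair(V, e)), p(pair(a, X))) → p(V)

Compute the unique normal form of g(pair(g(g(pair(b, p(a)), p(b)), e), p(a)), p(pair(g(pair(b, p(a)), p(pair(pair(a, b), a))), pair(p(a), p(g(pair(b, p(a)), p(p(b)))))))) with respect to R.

1. g(pair(g(g(pair(b, p(a)), p(b)), e), p(a)), p(pair(g(pair(b, p(a)), p(pair(pair(a, b), a))), pair(p(a), p(g(pair(b, p(a)), p(p(b))))))))  →  g(pair(g(pair(b, p(a)), p(b)), p(a)), p(pair(g(pair(b, p(a)), p(pair(pair(a, b), a))), pair(p(a), p(g(pair(b, p(a)), p(p(b))))))))   [R2 at 1.1]
2. g(pair(g(pair(b, p(a)), p(b)), p(a)), p(pair(g(pair(b, p(a)), p(pair(pair(a, b), a))), pair(p(a), p(g(pair(b, p(a)), p(p(b))))))))  →  g(pair(b, p(a)), p(pair(g(pair(b, p(a)), p(pair(pair(a, b), a))), pair(p(a), p(g(pair(b, p(a)), p(p(b))))))))   [R5 at 1.1]
3. g(pair(b, p(a)), p(pair(g(pair(b, p(a)), p(pair(pair(a, b), a))), pair(p(a), p(g(pair(b, p(a)), p(p(b))))))))  →  pair(g(pair(b, p(a)), p(pair(pair(a, b), a))), pair(p(a), p(g(pair(b, p(a)), p(p(b))))))   [R5 at ε]
4. pair(g(pair(b, p(a)), p(pair(pair(a, b), a))), pair(p(a), p(g(pair(b, p(a)), p(p(b))))))  →  pair(pair(pair(a, b), a), pair(p(a), p(g(pair(b, p(a)), p(p(b))))))   [R5 at 1]
5. pair(pair(pair(a, b), a), pair(p(a), p(g(pair(b, p(a)), p(p(b))))))  →  pair(pair(pair(a, b), a), pair(p(a), p(p(b))))   [R5 at 2.2.1]

pair(pair(pair(a, b), a), pair(p(a), p(p(b))))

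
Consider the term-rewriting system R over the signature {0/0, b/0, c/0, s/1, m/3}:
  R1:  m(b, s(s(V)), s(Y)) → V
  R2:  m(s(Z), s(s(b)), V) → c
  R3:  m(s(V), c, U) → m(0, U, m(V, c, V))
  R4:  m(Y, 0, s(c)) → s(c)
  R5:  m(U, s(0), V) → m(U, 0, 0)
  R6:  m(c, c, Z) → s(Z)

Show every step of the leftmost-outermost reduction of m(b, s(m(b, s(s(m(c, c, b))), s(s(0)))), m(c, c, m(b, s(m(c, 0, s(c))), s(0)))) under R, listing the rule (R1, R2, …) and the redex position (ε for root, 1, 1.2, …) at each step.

b

1. m(b, s(m(b, s(s(m(c, c, b))), s(s(0)))), m(c, c, m(b, s(m(c, 0, s(c))), s(0))))  →  m(b, s(m(c, c, b)), m(c, c, m(b, s(m(c, 0, s(c))), s(0))))   [R1 at 2.1]
2. m(b, s(m(c, c, b)), m(c, c, m(b, s(m(c, 0, s(c))), s(0))))  →  m(b, s(s(b)), m(c, c, m(b, s(m(c, 0, s(c))), s(0))))   [R6 at 2.1]
3. m(b, s(s(b)), m(c, c, m(b, s(m(c, 0, s(c))), s(0))))  →  m(b, s(s(b)), s(m(b, s(m(c, 0, s(c))), s(0))))   [R6 at 3]
4. m(b, s(s(b)), s(m(b, s(m(c, 0, s(c))), s(0))))  →  b   [R1 at ε]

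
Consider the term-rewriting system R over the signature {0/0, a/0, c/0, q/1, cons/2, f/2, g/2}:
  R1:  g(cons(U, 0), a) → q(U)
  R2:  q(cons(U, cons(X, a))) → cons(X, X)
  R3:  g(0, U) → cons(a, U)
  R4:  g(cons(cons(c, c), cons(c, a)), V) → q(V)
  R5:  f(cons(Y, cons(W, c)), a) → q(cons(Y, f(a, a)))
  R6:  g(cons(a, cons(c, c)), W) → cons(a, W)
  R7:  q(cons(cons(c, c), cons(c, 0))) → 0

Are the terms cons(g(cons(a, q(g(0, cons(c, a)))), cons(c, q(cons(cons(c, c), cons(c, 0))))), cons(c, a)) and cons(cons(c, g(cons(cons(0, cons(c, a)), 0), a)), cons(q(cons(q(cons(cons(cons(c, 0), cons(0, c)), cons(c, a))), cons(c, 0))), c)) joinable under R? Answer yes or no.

Reduce t₁ = cons(g(cons(a, q(g(0, cons(c, a)))), cons(c, q(cons(cons(c, c), cons(c, 0))))), cons(c, a)):
1. cons(g(cons(a, q(g(0, cons(c, a)))), cons(c, q(cons(cons(c, c), cons(c, 0))))), cons(c, a))  →  cons(g(cons(a, q(cons(a, cons(c, a)))), cons(c, q(cons(cons(c, c), cons(c, 0))))), cons(c, a))   [R3 at 1.1.2.1]
2. cons(g(cons(a, q(cons(a, cons(c, a)))), cons(c, q(cons(cons(c, c), cons(c, 0))))), cons(c, a))  →  cons(g(cons(a, cons(c, c)), cons(c, q(cons(cons(c, c), cons(c, 0))))), cons(c, a))   [R2 at 1.1.2]
3. cons(g(cons(a, cons(c, c)), cons(c, q(cons(cons(c, c), cons(c, 0))))), cons(c, a))  →  cons(cons(a, cons(c, q(cons(cons(c, c), cons(c, 0))))), cons(c, a))   [R6 at 1]
4. cons(cons(a, cons(c, q(cons(cons(c, c), cons(c, 0))))), cons(c, a))  →  cons(cons(a, cons(c, 0)), cons(c, a))   [R7 at 1.2.2]

Reduce t₂ = cons(cons(c, g(cons(cons(0, cons(c, a)), 0), a)), cons(q(cons(q(cons(cons(cons(c, 0), cons(0, c)), cons(c, a))), cons(c, 0))), c)):
1. cons(cons(c, g(cons(cons(0, cons(c, a)), 0), a)), cons(q(cons(q(cons(cons(cons(c, 0), cons(0, c)), cons(c, a))), cons(c, 0))), c))  →  cons(cons(c, q(cons(0, cons(c, a)))), cons(q(cons(q(cons(cons(cons(c, 0), cons(0, c)), cons(c, a))), cons(c, 0))), c))   [R1 at 1.2]
2. cons(cons(c, q(cons(0, cons(c, a)))), cons(q(cons(q(cons(cons(cons(c, 0), cons(0, c)), cons(c, a))), cons(c, 0))), c))  →  cons(cons(c, cons(c, c)), cons(q(cons(q(cons(cons(cons(c, 0), cons(0, c)), cons(c, a))), cons(c, 0))), c))   [R2 at 1.2]
3. cons(cons(c, cons(c, c)), cons(q(cons(q(cons(cons(cons(c, 0), cons(0, c)), cons(c, a))), cons(c, 0))), c))  →  cons(cons(c, cons(c, c)), cons(q(cons(cons(c, c), cons(c, 0))), c))   [R2 at 2.1.1.1]
4. cons(cons(c, cons(c, c)), cons(q(cons(cons(c, c), cons(c, 0))), c))  →  cons(cons(c, cons(c, c)), cons(0, c))   [R7 at 2.1]

no — NF(t₁) = cons(cons(a, cons(c, 0)), cons(c, a)), NF(t₂) = cons(cons(c, cons(c, c)), cons(0, c))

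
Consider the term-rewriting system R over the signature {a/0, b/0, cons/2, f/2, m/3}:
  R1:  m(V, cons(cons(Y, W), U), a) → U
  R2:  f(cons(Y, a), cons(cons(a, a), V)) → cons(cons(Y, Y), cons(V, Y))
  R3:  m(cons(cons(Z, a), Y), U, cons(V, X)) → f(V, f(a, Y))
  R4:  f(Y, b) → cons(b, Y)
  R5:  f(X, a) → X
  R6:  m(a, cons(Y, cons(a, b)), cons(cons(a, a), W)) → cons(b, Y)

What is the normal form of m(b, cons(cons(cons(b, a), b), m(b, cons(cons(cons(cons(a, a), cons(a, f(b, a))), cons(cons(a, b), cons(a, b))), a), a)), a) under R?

1. m(b, cons(cons(cons(b, a), b), m(b, cons(cons(cons(cons(a, a), cons(a, f(b, a))), cons(cons(a, b), cons(a, b))), a), a)), a)  →  m(b, cons(cons(cons(cons(a, a), cons(a, f(b, a))), cons(cons(a, b), cons(a, b))), a), a)   [R1 at ε]
2. m(b, cons(cons(cons(cons(a, a), cons(a, f(b, a))), cons(cons(a, b), cons(a, b))), a), a)  →  a   [R1 at ε]

a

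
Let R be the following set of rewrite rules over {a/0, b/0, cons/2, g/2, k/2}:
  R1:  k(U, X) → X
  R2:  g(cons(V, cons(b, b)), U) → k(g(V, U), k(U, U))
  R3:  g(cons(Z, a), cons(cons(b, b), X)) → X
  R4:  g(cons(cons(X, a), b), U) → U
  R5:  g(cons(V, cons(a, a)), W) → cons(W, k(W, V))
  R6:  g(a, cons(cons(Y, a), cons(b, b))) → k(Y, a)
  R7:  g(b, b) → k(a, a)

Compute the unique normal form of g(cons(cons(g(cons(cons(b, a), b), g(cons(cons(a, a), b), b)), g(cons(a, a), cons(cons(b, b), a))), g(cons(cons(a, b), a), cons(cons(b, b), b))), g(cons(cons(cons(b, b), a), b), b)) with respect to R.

b

1. g(cons(cons(g(cons(cons(b, a), b), g(cons(cons(a, a), b), b)), g(cons(a, a), cons(cons(b, b), a))), g(cons(cons(a, b), a), cons(cons(b, b), b))), g(cons(cons(cons(b, b), a), b), b))  →  g(cons(cons(g(cons(cons(a, a), b), b), g(cons(a, a), cons(cons(b, b), a))), g(cons(cons(a, b), a), cons(cons(b, b), b))), g(cons(cons(cons(b, b), a), b), b))   [R4 at 1.1.1]
2. g(cons(cons(g(cons(cons(a, a), b), b), g(cons(a, a), cons(cons(b, b), a))), g(cons(cons(a, b), a), cons(cons(b, b), b))), g(cons(cons(cons(b, b), a), b), b))  →  g(cons(cons(b, g(cons(a, a), cons(cons(b, b), a))), g(cons(cons(a, b), a), cons(cons(b, b), b))), g(cons(cons(cons(b, b), a), b), b))   [R4 at 1.1.1]
3. g(cons(cons(b, g(cons(a, a), cons(cons(b, b), a))), g(cons(cons(a, b), a), cons(cons(b, b), b))), g(cons(cons(cons(b, b), a), b), b))  →  g(cons(cons(b, a), g(cons(cons(a, b), a), cons(cons(b, b), b))), g(cons(cons(cons(b, b), a), b), b))   [R3 at 1.1.2]
4. g(cons(cons(b, a), g(cons(cons(a, b), a), cons(cons(b, b), b))), g(cons(cons(cons(b, b), a), b), b))  →  g(cons(cons(b, a), b), g(cons(cons(cons(b, b), a), b), b))   [R3 at 1.2]
5. g(cons(cons(b, a), b), g(cons(cons(cons(b, b), a), b), b))  →  g(cons(cons(cons(b, b), a), b), b)   [R4 at ε]
6. g(cons(cons(cons(b, b), a), b), b)  →  b   [R4 at ε]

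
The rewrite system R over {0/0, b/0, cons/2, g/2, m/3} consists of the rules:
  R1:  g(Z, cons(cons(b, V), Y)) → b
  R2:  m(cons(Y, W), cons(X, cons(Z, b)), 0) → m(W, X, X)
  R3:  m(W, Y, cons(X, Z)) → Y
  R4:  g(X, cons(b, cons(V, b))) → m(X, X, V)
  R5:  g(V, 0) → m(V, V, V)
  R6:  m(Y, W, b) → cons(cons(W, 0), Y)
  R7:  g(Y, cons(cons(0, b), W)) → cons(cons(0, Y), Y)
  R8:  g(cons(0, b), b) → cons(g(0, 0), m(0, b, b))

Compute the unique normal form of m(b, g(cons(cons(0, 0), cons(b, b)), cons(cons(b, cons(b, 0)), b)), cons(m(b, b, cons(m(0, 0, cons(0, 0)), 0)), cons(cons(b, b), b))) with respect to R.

1. m(b, g(cons(cons(0, 0), cons(b, b)), cons(cons(b, cons(b, 0)), b)), cons(m(b, b, cons(m(0, 0, cons(0, 0)), 0)), cons(cons(b, b), b)))  →  g(cons(cons(0, 0), cons(b, b)), cons(cons(b, cons(b, 0)), b))   [R3 at ε]
2. g(cons(cons(0, 0), cons(b, b)), cons(cons(b, cons(b, 0)), b))  →  b   [R1 at ε]

b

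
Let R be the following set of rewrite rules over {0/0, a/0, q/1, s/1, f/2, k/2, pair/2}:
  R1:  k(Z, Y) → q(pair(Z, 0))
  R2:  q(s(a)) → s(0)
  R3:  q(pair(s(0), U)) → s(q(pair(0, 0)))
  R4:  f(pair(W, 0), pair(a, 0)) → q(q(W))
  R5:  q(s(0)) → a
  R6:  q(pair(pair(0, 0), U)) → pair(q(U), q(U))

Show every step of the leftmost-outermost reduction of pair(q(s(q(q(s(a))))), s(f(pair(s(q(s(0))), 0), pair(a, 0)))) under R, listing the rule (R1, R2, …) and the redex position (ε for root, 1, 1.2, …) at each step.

pair(s(0), s(a))

1. pair(q(s(q(q(s(a))))), s(f(pair(s(q(s(0))), 0), pair(a, 0))))  →  pair(q(s(q(s(0)))), s(f(pair(s(q(s(0))), 0), pair(a, 0))))   [R2 at 1.1.1.1]
2. pair(q(s(q(s(0)))), s(f(pair(s(q(s(0))), 0), pair(a, 0))))  →  pair(q(s(a)), s(f(pair(s(q(s(0))), 0), pair(a, 0))))   [R5 at 1.1.1]
3. pair(q(s(a)), s(f(pair(s(q(s(0))), 0), pair(a, 0))))  →  pair(s(0), s(f(pair(s(q(s(0))), 0), pair(a, 0))))   [R2 at 1]
4. pair(s(0), s(f(pair(s(q(s(0))), 0), pair(a, 0))))  →  pair(s(0), s(q(q(s(q(s(0)))))))   [R4 at 2.1]
5. pair(s(0), s(q(q(s(q(s(0)))))))  →  pair(s(0), s(q(q(s(a)))))   [R5 at 2.1.1.1.1]
6. pair(s(0), s(q(q(s(a)))))  →  pair(s(0), s(q(s(0))))   [R2 at 2.1.1]
7. pair(s(0), s(q(s(0))))  →  pair(s(0), s(a))   [R5 at 2.1]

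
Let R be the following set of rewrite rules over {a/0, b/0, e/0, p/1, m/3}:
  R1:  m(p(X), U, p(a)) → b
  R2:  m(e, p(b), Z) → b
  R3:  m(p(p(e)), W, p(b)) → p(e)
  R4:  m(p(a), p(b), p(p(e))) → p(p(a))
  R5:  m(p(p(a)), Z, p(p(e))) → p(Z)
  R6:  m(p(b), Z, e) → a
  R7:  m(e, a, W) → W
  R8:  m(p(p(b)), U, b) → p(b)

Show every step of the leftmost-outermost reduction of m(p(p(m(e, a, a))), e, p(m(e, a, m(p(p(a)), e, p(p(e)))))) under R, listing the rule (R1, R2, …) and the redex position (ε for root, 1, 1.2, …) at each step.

p(e)

1. m(p(p(m(e, a, a))), e, p(m(e, a, m(p(p(a)), e, p(p(e))))))  →  m(p(p(a)), e, p(m(e, a, m(p(p(a)), e, p(p(e))))))   [R7 at 1.1.1]
2. m(p(p(a)), e, p(m(e, a, m(p(p(a)), e, p(p(e))))))  →  m(p(p(a)), e, p(m(p(p(a)), e, p(p(e)))))   [R7 at 3.1]
3. m(p(p(a)), e, p(m(p(p(a)), e, p(p(e)))))  →  m(p(p(a)), e, p(p(e)))   [R5 at 3.1]
4. m(p(p(a)), e, p(p(e)))  →  p(e)   [R5 at ε]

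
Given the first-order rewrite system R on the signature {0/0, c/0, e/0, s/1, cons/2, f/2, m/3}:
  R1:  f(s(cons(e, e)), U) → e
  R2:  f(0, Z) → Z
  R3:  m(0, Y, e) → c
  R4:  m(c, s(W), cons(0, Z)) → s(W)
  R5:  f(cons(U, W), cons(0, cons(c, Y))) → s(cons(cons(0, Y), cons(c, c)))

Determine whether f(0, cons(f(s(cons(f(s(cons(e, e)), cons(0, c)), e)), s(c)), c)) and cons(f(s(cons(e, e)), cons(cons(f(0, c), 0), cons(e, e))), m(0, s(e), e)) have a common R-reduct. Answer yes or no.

yes — NF(t₁) = cons(e, c), NF(t₂) = cons(e, c)

Reduce t₁ = f(0, cons(f(s(cons(f(s(cons(e, e)), cons(0, c)), e)), s(c)), c)):
1. f(0, cons(f(s(cons(f(s(cons(e, e)), cons(0, c)), e)), s(c)), c))  →  cons(f(s(cons(f(s(cons(e, e)), cons(0, c)), e)), s(c)), c)   [R2 at ε]
2. cons(f(s(cons(f(s(cons(e, e)), cons(0, c)), e)), s(c)), c)  →  cons(f(s(cons(e, e)), s(c)), c)   [R1 at 1.1.1.1]
3. cons(f(s(cons(e, e)), s(c)), c)  →  cons(e, c)   [R1 at 1]

Reduce t₂ = cons(f(s(cons(e, e)), cons(cons(f(0, c), 0), cons(e, e))), m(0, s(e), e)):
1. cons(f(s(cons(e, e)), cons(cons(f(0, c), 0), cons(e, e))), m(0, s(e), e))  →  cons(e, m(0, s(e), e))   [R1 at 1]
2. cons(e, m(0, s(e), e))  →  cons(e, c)   [R3 at 2]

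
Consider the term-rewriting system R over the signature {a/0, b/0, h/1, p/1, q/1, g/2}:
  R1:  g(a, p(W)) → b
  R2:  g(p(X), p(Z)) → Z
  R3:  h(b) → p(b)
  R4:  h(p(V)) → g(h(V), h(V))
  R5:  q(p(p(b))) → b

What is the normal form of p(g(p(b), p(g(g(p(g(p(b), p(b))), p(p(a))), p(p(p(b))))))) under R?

p(p(p(b)))

1. p(g(p(b), p(g(g(p(g(p(b), p(b))), p(p(a))), p(p(p(b)))))))  →  p(g(g(p(g(p(b), p(b))), p(p(a))), p(p(p(b)))))   [R2 at 1]
2. p(g(g(p(g(p(b), p(b))), p(p(a))), p(p(p(b)))))  →  p(g(p(a), p(p(p(b)))))   [R2 at 1.1]
3. p(g(p(a), p(p(p(b)))))  →  p(p(p(b)))   [R2 at 1]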